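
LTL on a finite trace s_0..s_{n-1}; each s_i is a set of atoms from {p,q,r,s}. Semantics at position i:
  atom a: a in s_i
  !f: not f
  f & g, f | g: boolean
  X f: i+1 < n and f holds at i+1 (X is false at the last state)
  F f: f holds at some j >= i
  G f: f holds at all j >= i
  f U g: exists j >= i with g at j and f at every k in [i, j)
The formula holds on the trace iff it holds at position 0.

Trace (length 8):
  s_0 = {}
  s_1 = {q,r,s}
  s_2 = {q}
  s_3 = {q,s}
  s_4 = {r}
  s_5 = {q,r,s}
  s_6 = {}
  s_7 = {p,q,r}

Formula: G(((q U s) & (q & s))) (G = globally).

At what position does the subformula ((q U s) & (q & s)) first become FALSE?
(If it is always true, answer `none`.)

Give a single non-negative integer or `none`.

Answer: 0

Derivation:
s_0={}: ((q U s) & (q & s))=False (q U s)=False q=False s=False (q & s)=False
s_1={q,r,s}: ((q U s) & (q & s))=True (q U s)=True q=True s=True (q & s)=True
s_2={q}: ((q U s) & (q & s))=False (q U s)=True q=True s=False (q & s)=False
s_3={q,s}: ((q U s) & (q & s))=True (q U s)=True q=True s=True (q & s)=True
s_4={r}: ((q U s) & (q & s))=False (q U s)=False q=False s=False (q & s)=False
s_5={q,r,s}: ((q U s) & (q & s))=True (q U s)=True q=True s=True (q & s)=True
s_6={}: ((q U s) & (q & s))=False (q U s)=False q=False s=False (q & s)=False
s_7={p,q,r}: ((q U s) & (q & s))=False (q U s)=False q=True s=False (q & s)=False
G(((q U s) & (q & s))) holds globally = False
First violation at position 0.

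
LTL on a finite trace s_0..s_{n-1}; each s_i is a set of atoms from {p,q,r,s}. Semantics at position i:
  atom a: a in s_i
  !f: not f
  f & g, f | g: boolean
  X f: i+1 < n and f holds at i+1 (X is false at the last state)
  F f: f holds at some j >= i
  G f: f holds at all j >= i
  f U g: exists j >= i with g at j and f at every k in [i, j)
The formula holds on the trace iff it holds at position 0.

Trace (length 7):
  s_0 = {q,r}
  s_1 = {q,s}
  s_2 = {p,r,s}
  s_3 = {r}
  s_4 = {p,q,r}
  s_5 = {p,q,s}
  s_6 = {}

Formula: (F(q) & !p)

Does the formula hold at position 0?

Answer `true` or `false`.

Answer: true

Derivation:
s_0={q,r}: (F(q) & !p)=True F(q)=True q=True !p=True p=False
s_1={q,s}: (F(q) & !p)=True F(q)=True q=True !p=True p=False
s_2={p,r,s}: (F(q) & !p)=False F(q)=True q=False !p=False p=True
s_3={r}: (F(q) & !p)=True F(q)=True q=False !p=True p=False
s_4={p,q,r}: (F(q) & !p)=False F(q)=True q=True !p=False p=True
s_5={p,q,s}: (F(q) & !p)=False F(q)=True q=True !p=False p=True
s_6={}: (F(q) & !p)=False F(q)=False q=False !p=True p=False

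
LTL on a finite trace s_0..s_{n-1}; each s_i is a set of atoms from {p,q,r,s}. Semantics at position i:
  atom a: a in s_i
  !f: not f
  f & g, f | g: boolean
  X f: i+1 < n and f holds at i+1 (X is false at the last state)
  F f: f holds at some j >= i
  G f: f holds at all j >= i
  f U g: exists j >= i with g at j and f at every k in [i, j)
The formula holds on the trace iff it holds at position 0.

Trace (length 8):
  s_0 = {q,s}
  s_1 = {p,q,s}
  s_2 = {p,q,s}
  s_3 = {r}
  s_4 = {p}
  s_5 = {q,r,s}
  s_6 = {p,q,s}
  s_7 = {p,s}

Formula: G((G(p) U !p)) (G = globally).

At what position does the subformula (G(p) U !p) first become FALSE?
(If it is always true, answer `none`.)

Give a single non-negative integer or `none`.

s_0={q,s}: (G(p) U !p)=True G(p)=False p=False !p=True
s_1={p,q,s}: (G(p) U !p)=False G(p)=False p=True !p=False
s_2={p,q,s}: (G(p) U !p)=False G(p)=False p=True !p=False
s_3={r}: (G(p) U !p)=True G(p)=False p=False !p=True
s_4={p}: (G(p) U !p)=False G(p)=False p=True !p=False
s_5={q,r,s}: (G(p) U !p)=True G(p)=False p=False !p=True
s_6={p,q,s}: (G(p) U !p)=False G(p)=True p=True !p=False
s_7={p,s}: (G(p) U !p)=False G(p)=True p=True !p=False
G((G(p) U !p)) holds globally = False
First violation at position 1.

Answer: 1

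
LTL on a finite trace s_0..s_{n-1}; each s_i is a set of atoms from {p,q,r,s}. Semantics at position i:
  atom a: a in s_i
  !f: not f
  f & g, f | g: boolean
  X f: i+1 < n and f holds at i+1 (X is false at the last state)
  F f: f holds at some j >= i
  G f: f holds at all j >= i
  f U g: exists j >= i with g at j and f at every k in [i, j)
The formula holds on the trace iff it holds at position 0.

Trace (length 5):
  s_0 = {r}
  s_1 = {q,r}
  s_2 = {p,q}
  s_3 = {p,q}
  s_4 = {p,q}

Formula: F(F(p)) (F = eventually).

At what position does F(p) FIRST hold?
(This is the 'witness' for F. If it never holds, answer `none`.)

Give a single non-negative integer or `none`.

s_0={r}: F(p)=True p=False
s_1={q,r}: F(p)=True p=False
s_2={p,q}: F(p)=True p=True
s_3={p,q}: F(p)=True p=True
s_4={p,q}: F(p)=True p=True
F(F(p)) holds; first witness at position 0.

Answer: 0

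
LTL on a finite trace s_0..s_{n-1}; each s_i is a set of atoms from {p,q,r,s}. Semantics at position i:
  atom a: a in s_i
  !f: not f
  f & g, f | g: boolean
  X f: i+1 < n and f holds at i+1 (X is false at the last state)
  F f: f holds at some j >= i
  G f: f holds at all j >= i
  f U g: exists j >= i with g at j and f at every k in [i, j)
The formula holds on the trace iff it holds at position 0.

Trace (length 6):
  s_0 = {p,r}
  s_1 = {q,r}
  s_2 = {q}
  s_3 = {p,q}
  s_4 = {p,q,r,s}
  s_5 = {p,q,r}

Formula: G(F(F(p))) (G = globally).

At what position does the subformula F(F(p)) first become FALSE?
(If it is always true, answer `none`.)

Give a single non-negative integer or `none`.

s_0={p,r}: F(F(p))=True F(p)=True p=True
s_1={q,r}: F(F(p))=True F(p)=True p=False
s_2={q}: F(F(p))=True F(p)=True p=False
s_3={p,q}: F(F(p))=True F(p)=True p=True
s_4={p,q,r,s}: F(F(p))=True F(p)=True p=True
s_5={p,q,r}: F(F(p))=True F(p)=True p=True
G(F(F(p))) holds globally = True
No violation — formula holds at every position.

Answer: none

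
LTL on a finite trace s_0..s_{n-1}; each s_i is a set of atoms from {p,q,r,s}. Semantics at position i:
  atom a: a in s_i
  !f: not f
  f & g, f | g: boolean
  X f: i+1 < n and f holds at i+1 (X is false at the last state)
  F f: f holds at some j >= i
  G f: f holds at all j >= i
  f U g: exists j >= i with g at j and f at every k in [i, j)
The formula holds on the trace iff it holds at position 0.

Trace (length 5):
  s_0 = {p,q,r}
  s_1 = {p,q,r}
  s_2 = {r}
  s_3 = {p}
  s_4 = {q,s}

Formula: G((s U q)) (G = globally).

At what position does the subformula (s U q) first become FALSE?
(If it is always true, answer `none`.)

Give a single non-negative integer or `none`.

s_0={p,q,r}: (s U q)=True s=False q=True
s_1={p,q,r}: (s U q)=True s=False q=True
s_2={r}: (s U q)=False s=False q=False
s_3={p}: (s U q)=False s=False q=False
s_4={q,s}: (s U q)=True s=True q=True
G((s U q)) holds globally = False
First violation at position 2.

Answer: 2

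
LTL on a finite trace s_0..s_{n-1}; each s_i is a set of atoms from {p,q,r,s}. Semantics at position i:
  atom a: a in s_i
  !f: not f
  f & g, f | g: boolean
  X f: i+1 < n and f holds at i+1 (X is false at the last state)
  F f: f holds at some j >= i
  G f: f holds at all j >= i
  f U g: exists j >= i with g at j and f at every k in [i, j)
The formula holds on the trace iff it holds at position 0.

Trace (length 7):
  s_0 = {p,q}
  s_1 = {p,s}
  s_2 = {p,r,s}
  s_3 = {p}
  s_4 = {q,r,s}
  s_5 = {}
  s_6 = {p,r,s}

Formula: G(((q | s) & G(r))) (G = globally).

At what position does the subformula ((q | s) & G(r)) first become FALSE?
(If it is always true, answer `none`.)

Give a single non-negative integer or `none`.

s_0={p,q}: ((q | s) & G(r))=False (q | s)=True q=True s=False G(r)=False r=False
s_1={p,s}: ((q | s) & G(r))=False (q | s)=True q=False s=True G(r)=False r=False
s_2={p,r,s}: ((q | s) & G(r))=False (q | s)=True q=False s=True G(r)=False r=True
s_3={p}: ((q | s) & G(r))=False (q | s)=False q=False s=False G(r)=False r=False
s_4={q,r,s}: ((q | s) & G(r))=False (q | s)=True q=True s=True G(r)=False r=True
s_5={}: ((q | s) & G(r))=False (q | s)=False q=False s=False G(r)=False r=False
s_6={p,r,s}: ((q | s) & G(r))=True (q | s)=True q=False s=True G(r)=True r=True
G(((q | s) & G(r))) holds globally = False
First violation at position 0.

Answer: 0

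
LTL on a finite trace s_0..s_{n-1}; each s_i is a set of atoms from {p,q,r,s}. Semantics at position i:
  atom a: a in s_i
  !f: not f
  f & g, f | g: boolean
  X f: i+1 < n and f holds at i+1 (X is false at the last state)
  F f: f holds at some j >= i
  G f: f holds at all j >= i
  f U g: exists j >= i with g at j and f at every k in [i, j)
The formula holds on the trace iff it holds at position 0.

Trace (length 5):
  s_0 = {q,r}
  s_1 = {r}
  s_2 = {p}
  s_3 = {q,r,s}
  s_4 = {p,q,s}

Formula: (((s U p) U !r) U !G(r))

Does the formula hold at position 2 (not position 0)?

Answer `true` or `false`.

Answer: true

Derivation:
s_0={q,r}: (((s U p) U !r) U !G(r))=True ((s U p) U !r)=False (s U p)=False s=False p=False !r=False r=True !G(r)=True G(r)=False
s_1={r}: (((s U p) U !r) U !G(r))=True ((s U p) U !r)=False (s U p)=False s=False p=False !r=False r=True !G(r)=True G(r)=False
s_2={p}: (((s U p) U !r) U !G(r))=True ((s U p) U !r)=True (s U p)=True s=False p=True !r=True r=False !G(r)=True G(r)=False
s_3={q,r,s}: (((s U p) U !r) U !G(r))=True ((s U p) U !r)=True (s U p)=True s=True p=False !r=False r=True !G(r)=True G(r)=False
s_4={p,q,s}: (((s U p) U !r) U !G(r))=True ((s U p) U !r)=True (s U p)=True s=True p=True !r=True r=False !G(r)=True G(r)=False
Evaluating at position 2: result = True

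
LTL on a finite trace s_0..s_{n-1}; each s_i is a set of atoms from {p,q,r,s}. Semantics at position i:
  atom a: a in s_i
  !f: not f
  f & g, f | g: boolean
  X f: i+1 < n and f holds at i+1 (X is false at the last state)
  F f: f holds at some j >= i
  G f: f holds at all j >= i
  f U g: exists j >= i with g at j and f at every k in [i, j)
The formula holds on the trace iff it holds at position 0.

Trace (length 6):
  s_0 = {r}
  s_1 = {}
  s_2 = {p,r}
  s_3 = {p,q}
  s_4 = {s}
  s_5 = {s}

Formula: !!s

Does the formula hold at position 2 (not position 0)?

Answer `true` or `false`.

s_0={r}: !!s=False !s=True s=False
s_1={}: !!s=False !s=True s=False
s_2={p,r}: !!s=False !s=True s=False
s_3={p,q}: !!s=False !s=True s=False
s_4={s}: !!s=True !s=False s=True
s_5={s}: !!s=True !s=False s=True
Evaluating at position 2: result = False

Answer: false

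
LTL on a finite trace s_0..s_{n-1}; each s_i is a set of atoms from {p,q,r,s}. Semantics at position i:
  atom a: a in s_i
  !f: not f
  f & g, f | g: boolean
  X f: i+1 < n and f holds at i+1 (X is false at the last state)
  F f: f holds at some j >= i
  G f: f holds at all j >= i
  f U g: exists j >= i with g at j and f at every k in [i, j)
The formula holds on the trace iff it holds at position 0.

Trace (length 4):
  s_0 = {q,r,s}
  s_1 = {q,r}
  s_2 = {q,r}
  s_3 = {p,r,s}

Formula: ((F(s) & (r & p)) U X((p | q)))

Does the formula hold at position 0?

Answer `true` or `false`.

s_0={q,r,s}: ((F(s) & (r & p)) U X((p | q)))=True (F(s) & (r & p))=False F(s)=True s=True (r & p)=False r=True p=False X((p | q))=True (p | q)=True q=True
s_1={q,r}: ((F(s) & (r & p)) U X((p | q)))=True (F(s) & (r & p))=False F(s)=True s=False (r & p)=False r=True p=False X((p | q))=True (p | q)=True q=True
s_2={q,r}: ((F(s) & (r & p)) U X((p | q)))=True (F(s) & (r & p))=False F(s)=True s=False (r & p)=False r=True p=False X((p | q))=True (p | q)=True q=True
s_3={p,r,s}: ((F(s) & (r & p)) U X((p | q)))=False (F(s) & (r & p))=True F(s)=True s=True (r & p)=True r=True p=True X((p | q))=False (p | q)=True q=False

Answer: true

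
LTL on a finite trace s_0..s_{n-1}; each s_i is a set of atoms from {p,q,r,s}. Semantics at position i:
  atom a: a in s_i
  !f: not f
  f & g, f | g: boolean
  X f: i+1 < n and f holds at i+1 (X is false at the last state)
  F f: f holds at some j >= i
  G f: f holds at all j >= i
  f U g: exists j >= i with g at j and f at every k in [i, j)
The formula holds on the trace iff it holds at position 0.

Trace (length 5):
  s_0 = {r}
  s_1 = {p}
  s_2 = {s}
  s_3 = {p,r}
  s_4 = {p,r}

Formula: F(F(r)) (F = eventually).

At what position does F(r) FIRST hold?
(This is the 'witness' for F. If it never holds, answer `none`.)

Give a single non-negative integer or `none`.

s_0={r}: F(r)=True r=True
s_1={p}: F(r)=True r=False
s_2={s}: F(r)=True r=False
s_3={p,r}: F(r)=True r=True
s_4={p,r}: F(r)=True r=True
F(F(r)) holds; first witness at position 0.

Answer: 0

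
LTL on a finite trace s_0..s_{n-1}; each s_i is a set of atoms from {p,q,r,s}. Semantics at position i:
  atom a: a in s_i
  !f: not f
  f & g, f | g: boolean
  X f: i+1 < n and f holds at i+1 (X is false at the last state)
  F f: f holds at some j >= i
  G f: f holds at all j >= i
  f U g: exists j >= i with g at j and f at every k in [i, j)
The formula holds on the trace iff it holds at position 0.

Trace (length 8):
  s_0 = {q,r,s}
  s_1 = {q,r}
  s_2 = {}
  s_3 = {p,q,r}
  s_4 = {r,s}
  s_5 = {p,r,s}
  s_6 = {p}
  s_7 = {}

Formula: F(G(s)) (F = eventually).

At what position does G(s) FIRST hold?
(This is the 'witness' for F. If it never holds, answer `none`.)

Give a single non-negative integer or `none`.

Answer: none

Derivation:
s_0={q,r,s}: G(s)=False s=True
s_1={q,r}: G(s)=False s=False
s_2={}: G(s)=False s=False
s_3={p,q,r}: G(s)=False s=False
s_4={r,s}: G(s)=False s=True
s_5={p,r,s}: G(s)=False s=True
s_6={p}: G(s)=False s=False
s_7={}: G(s)=False s=False
F(G(s)) does not hold (no witness exists).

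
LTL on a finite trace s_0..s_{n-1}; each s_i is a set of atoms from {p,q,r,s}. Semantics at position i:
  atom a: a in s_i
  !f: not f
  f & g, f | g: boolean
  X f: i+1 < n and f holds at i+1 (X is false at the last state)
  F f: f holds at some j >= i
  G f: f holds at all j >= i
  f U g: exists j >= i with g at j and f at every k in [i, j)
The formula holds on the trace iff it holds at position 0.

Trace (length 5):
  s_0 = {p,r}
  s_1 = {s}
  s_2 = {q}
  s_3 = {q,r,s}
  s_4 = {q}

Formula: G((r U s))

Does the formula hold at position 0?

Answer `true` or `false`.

Answer: false

Derivation:
s_0={p,r}: G((r U s))=False (r U s)=True r=True s=False
s_1={s}: G((r U s))=False (r U s)=True r=False s=True
s_2={q}: G((r U s))=False (r U s)=False r=False s=False
s_3={q,r,s}: G((r U s))=False (r U s)=True r=True s=True
s_4={q}: G((r U s))=False (r U s)=False r=False s=False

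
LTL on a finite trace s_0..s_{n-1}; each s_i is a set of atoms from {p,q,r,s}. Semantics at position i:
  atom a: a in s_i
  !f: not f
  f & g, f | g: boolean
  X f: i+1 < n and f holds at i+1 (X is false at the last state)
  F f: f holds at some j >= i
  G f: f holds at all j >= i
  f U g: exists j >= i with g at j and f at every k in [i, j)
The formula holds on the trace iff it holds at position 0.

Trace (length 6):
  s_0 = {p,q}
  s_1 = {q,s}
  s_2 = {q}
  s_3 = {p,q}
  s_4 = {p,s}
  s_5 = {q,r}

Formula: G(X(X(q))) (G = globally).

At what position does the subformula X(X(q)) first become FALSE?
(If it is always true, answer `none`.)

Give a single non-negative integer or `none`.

Answer: 2

Derivation:
s_0={p,q}: X(X(q))=True X(q)=True q=True
s_1={q,s}: X(X(q))=True X(q)=True q=True
s_2={q}: X(X(q))=False X(q)=True q=True
s_3={p,q}: X(X(q))=True X(q)=False q=True
s_4={p,s}: X(X(q))=False X(q)=True q=False
s_5={q,r}: X(X(q))=False X(q)=False q=True
G(X(X(q))) holds globally = False
First violation at position 2.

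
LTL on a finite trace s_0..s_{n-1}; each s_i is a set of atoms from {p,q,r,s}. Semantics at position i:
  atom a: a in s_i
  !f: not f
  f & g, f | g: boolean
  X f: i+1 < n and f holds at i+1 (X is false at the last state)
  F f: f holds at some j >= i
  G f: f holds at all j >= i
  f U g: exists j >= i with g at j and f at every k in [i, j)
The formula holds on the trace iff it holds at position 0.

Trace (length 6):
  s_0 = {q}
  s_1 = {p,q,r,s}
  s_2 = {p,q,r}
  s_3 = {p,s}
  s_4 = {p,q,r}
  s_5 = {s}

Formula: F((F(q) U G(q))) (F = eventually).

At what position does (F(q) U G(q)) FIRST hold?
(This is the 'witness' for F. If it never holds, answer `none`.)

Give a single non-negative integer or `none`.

s_0={q}: (F(q) U G(q))=False F(q)=True q=True G(q)=False
s_1={p,q,r,s}: (F(q) U G(q))=False F(q)=True q=True G(q)=False
s_2={p,q,r}: (F(q) U G(q))=False F(q)=True q=True G(q)=False
s_3={p,s}: (F(q) U G(q))=False F(q)=True q=False G(q)=False
s_4={p,q,r}: (F(q) U G(q))=False F(q)=True q=True G(q)=False
s_5={s}: (F(q) U G(q))=False F(q)=False q=False G(q)=False
F((F(q) U G(q))) does not hold (no witness exists).

Answer: none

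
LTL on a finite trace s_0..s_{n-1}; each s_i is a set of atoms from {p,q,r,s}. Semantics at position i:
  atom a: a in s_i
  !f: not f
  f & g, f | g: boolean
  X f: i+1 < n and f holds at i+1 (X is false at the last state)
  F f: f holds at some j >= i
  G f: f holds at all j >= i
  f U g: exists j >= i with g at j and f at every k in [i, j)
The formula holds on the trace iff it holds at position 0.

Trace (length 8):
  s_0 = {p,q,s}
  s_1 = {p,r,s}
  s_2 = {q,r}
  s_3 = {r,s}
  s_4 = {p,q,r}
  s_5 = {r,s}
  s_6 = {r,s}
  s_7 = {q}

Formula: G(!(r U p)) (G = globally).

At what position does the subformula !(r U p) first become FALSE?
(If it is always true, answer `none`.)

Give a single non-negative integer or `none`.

Answer: 0

Derivation:
s_0={p,q,s}: !(r U p)=False (r U p)=True r=False p=True
s_1={p,r,s}: !(r U p)=False (r U p)=True r=True p=True
s_2={q,r}: !(r U p)=False (r U p)=True r=True p=False
s_3={r,s}: !(r U p)=False (r U p)=True r=True p=False
s_4={p,q,r}: !(r U p)=False (r U p)=True r=True p=True
s_5={r,s}: !(r U p)=True (r U p)=False r=True p=False
s_6={r,s}: !(r U p)=True (r U p)=False r=True p=False
s_7={q}: !(r U p)=True (r U p)=False r=False p=False
G(!(r U p)) holds globally = False
First violation at position 0.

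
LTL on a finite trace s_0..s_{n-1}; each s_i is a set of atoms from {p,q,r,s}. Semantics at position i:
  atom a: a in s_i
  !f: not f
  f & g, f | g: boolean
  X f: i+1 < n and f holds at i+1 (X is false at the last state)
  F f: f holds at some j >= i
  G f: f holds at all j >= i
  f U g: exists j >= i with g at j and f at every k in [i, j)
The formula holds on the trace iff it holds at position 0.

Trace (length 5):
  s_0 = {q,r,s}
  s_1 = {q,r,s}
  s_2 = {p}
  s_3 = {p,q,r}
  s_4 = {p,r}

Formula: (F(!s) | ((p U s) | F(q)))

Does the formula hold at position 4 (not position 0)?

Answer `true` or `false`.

s_0={q,r,s}: (F(!s) | ((p U s) | F(q)))=True F(!s)=True !s=False s=True ((p U s) | F(q))=True (p U s)=True p=False F(q)=True q=True
s_1={q,r,s}: (F(!s) | ((p U s) | F(q)))=True F(!s)=True !s=False s=True ((p U s) | F(q))=True (p U s)=True p=False F(q)=True q=True
s_2={p}: (F(!s) | ((p U s) | F(q)))=True F(!s)=True !s=True s=False ((p U s) | F(q))=True (p U s)=False p=True F(q)=True q=False
s_3={p,q,r}: (F(!s) | ((p U s) | F(q)))=True F(!s)=True !s=True s=False ((p U s) | F(q))=True (p U s)=False p=True F(q)=True q=True
s_4={p,r}: (F(!s) | ((p U s) | F(q)))=True F(!s)=True !s=True s=False ((p U s) | F(q))=False (p U s)=False p=True F(q)=False q=False
Evaluating at position 4: result = True

Answer: true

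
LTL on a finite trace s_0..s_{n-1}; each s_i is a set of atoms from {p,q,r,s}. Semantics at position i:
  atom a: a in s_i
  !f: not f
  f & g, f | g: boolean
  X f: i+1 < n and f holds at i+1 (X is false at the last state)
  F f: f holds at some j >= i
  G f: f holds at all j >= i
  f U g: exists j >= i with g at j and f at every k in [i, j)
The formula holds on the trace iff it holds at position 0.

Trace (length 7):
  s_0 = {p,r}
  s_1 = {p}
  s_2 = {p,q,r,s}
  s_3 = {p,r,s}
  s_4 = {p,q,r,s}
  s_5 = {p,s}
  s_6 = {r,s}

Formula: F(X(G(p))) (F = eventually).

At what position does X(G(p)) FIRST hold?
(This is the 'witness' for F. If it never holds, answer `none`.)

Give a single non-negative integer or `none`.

s_0={p,r}: X(G(p))=False G(p)=False p=True
s_1={p}: X(G(p))=False G(p)=False p=True
s_2={p,q,r,s}: X(G(p))=False G(p)=False p=True
s_3={p,r,s}: X(G(p))=False G(p)=False p=True
s_4={p,q,r,s}: X(G(p))=False G(p)=False p=True
s_5={p,s}: X(G(p))=False G(p)=False p=True
s_6={r,s}: X(G(p))=False G(p)=False p=False
F(X(G(p))) does not hold (no witness exists).

Answer: none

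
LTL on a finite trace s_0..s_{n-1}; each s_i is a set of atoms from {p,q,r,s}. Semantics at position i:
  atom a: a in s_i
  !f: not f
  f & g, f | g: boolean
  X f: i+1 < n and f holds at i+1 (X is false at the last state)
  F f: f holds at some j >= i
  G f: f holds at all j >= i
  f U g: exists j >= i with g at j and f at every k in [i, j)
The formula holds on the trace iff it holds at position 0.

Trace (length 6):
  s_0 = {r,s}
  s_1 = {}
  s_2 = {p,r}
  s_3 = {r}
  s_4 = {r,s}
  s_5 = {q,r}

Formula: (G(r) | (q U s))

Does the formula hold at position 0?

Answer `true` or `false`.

s_0={r,s}: (G(r) | (q U s))=True G(r)=False r=True (q U s)=True q=False s=True
s_1={}: (G(r) | (q U s))=False G(r)=False r=False (q U s)=False q=False s=False
s_2={p,r}: (G(r) | (q U s))=True G(r)=True r=True (q U s)=False q=False s=False
s_3={r}: (G(r) | (q U s))=True G(r)=True r=True (q U s)=False q=False s=False
s_4={r,s}: (G(r) | (q U s))=True G(r)=True r=True (q U s)=True q=False s=True
s_5={q,r}: (G(r) | (q U s))=True G(r)=True r=True (q U s)=False q=True s=False

Answer: true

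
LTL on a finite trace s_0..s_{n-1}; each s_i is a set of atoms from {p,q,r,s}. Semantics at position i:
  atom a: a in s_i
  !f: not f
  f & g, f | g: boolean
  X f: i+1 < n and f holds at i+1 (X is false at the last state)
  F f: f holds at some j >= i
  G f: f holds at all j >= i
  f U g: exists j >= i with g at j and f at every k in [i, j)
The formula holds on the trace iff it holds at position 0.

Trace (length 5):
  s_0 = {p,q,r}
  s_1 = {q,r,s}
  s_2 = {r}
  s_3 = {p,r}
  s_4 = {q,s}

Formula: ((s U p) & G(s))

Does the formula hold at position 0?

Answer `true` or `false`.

Answer: false

Derivation:
s_0={p,q,r}: ((s U p) & G(s))=False (s U p)=True s=False p=True G(s)=False
s_1={q,r,s}: ((s U p) & G(s))=False (s U p)=False s=True p=False G(s)=False
s_2={r}: ((s U p) & G(s))=False (s U p)=False s=False p=False G(s)=False
s_3={p,r}: ((s U p) & G(s))=False (s U p)=True s=False p=True G(s)=False
s_4={q,s}: ((s U p) & G(s))=False (s U p)=False s=True p=False G(s)=True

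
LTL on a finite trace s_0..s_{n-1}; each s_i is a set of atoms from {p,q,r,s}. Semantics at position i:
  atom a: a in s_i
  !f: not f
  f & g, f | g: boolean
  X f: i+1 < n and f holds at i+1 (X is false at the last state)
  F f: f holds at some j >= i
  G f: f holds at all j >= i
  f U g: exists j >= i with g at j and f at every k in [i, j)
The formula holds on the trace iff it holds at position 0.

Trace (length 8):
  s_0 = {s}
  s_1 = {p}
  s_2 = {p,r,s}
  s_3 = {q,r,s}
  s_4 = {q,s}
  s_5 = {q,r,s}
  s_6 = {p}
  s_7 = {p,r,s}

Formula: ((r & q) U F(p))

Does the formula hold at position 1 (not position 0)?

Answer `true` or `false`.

s_0={s}: ((r & q) U F(p))=True (r & q)=False r=False q=False F(p)=True p=False
s_1={p}: ((r & q) U F(p))=True (r & q)=False r=False q=False F(p)=True p=True
s_2={p,r,s}: ((r & q) U F(p))=True (r & q)=False r=True q=False F(p)=True p=True
s_3={q,r,s}: ((r & q) U F(p))=True (r & q)=True r=True q=True F(p)=True p=False
s_4={q,s}: ((r & q) U F(p))=True (r & q)=False r=False q=True F(p)=True p=False
s_5={q,r,s}: ((r & q) U F(p))=True (r & q)=True r=True q=True F(p)=True p=False
s_6={p}: ((r & q) U F(p))=True (r & q)=False r=False q=False F(p)=True p=True
s_7={p,r,s}: ((r & q) U F(p))=True (r & q)=False r=True q=False F(p)=True p=True
Evaluating at position 1: result = True

Answer: true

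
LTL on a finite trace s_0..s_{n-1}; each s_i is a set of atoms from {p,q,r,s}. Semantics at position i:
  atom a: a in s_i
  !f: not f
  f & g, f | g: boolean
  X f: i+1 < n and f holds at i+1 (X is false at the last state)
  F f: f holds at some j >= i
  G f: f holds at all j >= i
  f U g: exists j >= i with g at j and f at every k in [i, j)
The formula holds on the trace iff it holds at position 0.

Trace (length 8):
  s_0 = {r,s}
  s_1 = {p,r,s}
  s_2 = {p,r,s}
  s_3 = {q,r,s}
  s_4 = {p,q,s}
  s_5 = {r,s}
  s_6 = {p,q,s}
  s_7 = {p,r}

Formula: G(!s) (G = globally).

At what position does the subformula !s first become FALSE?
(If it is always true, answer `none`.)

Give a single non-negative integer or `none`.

s_0={r,s}: !s=False s=True
s_1={p,r,s}: !s=False s=True
s_2={p,r,s}: !s=False s=True
s_3={q,r,s}: !s=False s=True
s_4={p,q,s}: !s=False s=True
s_5={r,s}: !s=False s=True
s_6={p,q,s}: !s=False s=True
s_7={p,r}: !s=True s=False
G(!s) holds globally = False
First violation at position 0.

Answer: 0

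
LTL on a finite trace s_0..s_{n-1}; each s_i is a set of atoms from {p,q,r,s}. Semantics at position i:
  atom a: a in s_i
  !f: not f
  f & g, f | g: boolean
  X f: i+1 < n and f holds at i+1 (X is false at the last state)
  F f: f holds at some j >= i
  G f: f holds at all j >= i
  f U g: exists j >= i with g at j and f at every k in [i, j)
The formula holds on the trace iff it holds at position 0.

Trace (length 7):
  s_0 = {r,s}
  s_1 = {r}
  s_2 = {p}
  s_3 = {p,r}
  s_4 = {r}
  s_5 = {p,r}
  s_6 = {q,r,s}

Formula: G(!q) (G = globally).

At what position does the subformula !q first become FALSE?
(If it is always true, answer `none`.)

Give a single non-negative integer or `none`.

Answer: 6

Derivation:
s_0={r,s}: !q=True q=False
s_1={r}: !q=True q=False
s_2={p}: !q=True q=False
s_3={p,r}: !q=True q=False
s_4={r}: !q=True q=False
s_5={p,r}: !q=True q=False
s_6={q,r,s}: !q=False q=True
G(!q) holds globally = False
First violation at position 6.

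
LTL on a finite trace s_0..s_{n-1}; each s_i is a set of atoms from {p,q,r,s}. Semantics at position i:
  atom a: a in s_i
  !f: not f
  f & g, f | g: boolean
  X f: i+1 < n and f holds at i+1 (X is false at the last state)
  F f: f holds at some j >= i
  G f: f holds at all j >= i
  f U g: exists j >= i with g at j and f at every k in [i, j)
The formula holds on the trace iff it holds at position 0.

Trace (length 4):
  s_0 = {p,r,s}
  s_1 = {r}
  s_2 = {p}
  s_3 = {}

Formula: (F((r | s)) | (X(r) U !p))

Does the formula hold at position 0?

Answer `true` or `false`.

Answer: true

Derivation:
s_0={p,r,s}: (F((r | s)) | (X(r) U !p))=True F((r | s))=True (r | s)=True r=True s=True (X(r) U !p)=True X(r)=True !p=False p=True
s_1={r}: (F((r | s)) | (X(r) U !p))=True F((r | s))=True (r | s)=True r=True s=False (X(r) U !p)=True X(r)=False !p=True p=False
s_2={p}: (F((r | s)) | (X(r) U !p))=False F((r | s))=False (r | s)=False r=False s=False (X(r) U !p)=False X(r)=False !p=False p=True
s_3={}: (F((r | s)) | (X(r) U !p))=True F((r | s))=False (r | s)=False r=False s=False (X(r) U !p)=True X(r)=False !p=True p=False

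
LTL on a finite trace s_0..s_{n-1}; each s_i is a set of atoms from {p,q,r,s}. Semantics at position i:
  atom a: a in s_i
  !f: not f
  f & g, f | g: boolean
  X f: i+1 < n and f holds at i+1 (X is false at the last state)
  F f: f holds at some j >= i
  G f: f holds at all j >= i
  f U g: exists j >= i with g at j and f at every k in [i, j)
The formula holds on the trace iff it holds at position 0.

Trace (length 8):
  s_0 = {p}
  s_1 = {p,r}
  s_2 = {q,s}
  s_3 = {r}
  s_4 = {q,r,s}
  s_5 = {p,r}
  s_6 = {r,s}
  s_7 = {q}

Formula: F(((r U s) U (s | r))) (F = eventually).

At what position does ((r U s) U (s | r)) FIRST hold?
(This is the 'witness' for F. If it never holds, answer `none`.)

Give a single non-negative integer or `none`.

Answer: 1

Derivation:
s_0={p}: ((r U s) U (s | r))=False (r U s)=False r=False s=False (s | r)=False
s_1={p,r}: ((r U s) U (s | r))=True (r U s)=True r=True s=False (s | r)=True
s_2={q,s}: ((r U s) U (s | r))=True (r U s)=True r=False s=True (s | r)=True
s_3={r}: ((r U s) U (s | r))=True (r U s)=True r=True s=False (s | r)=True
s_4={q,r,s}: ((r U s) U (s | r))=True (r U s)=True r=True s=True (s | r)=True
s_5={p,r}: ((r U s) U (s | r))=True (r U s)=True r=True s=False (s | r)=True
s_6={r,s}: ((r U s) U (s | r))=True (r U s)=True r=True s=True (s | r)=True
s_7={q}: ((r U s) U (s | r))=False (r U s)=False r=False s=False (s | r)=False
F(((r U s) U (s | r))) holds; first witness at position 1.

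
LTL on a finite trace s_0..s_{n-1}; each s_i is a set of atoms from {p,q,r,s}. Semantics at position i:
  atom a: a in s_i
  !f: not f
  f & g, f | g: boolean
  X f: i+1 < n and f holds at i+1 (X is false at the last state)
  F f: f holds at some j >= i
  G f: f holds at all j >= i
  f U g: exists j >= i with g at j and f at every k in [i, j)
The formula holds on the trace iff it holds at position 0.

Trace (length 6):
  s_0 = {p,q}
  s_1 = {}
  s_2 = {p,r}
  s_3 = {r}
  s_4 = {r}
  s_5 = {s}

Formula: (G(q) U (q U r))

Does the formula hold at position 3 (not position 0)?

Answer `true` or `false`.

s_0={p,q}: (G(q) U (q U r))=False G(q)=False q=True (q U r)=False r=False
s_1={}: (G(q) U (q U r))=False G(q)=False q=False (q U r)=False r=False
s_2={p,r}: (G(q) U (q U r))=True G(q)=False q=False (q U r)=True r=True
s_3={r}: (G(q) U (q U r))=True G(q)=False q=False (q U r)=True r=True
s_4={r}: (G(q) U (q U r))=True G(q)=False q=False (q U r)=True r=True
s_5={s}: (G(q) U (q U r))=False G(q)=False q=False (q U r)=False r=False
Evaluating at position 3: result = True

Answer: true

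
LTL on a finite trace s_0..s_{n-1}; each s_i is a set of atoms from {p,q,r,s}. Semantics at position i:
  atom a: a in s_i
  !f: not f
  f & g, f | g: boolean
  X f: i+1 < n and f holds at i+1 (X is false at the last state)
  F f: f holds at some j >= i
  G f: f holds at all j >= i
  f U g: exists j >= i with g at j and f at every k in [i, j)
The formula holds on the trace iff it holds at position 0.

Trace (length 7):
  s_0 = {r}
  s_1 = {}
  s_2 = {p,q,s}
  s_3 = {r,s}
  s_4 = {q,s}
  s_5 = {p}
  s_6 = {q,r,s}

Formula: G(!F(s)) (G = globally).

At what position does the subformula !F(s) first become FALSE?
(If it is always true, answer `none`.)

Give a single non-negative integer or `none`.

Answer: 0

Derivation:
s_0={r}: !F(s)=False F(s)=True s=False
s_1={}: !F(s)=False F(s)=True s=False
s_2={p,q,s}: !F(s)=False F(s)=True s=True
s_3={r,s}: !F(s)=False F(s)=True s=True
s_4={q,s}: !F(s)=False F(s)=True s=True
s_5={p}: !F(s)=False F(s)=True s=False
s_6={q,r,s}: !F(s)=False F(s)=True s=True
G(!F(s)) holds globally = False
First violation at position 0.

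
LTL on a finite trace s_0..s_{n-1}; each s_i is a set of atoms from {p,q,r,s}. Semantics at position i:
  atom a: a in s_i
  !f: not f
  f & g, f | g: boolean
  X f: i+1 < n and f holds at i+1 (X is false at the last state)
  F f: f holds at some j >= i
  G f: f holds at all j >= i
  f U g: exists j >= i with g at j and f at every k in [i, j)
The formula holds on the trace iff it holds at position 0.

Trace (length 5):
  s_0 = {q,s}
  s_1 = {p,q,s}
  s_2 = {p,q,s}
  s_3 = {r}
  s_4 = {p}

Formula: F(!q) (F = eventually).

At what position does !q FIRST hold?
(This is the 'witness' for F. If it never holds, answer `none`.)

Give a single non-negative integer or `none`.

s_0={q,s}: !q=False q=True
s_1={p,q,s}: !q=False q=True
s_2={p,q,s}: !q=False q=True
s_3={r}: !q=True q=False
s_4={p}: !q=True q=False
F(!q) holds; first witness at position 3.

Answer: 3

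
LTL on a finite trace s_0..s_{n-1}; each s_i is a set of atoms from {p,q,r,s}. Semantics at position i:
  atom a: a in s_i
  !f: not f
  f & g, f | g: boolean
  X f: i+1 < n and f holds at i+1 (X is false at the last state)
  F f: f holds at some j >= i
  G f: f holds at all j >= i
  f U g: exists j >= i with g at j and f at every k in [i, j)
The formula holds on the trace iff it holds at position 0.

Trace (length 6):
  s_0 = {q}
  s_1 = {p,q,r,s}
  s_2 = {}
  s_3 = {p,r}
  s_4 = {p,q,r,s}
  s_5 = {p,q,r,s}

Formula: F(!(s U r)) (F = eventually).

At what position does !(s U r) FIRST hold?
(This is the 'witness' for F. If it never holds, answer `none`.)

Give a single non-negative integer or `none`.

Answer: 0

Derivation:
s_0={q}: !(s U r)=True (s U r)=False s=False r=False
s_1={p,q,r,s}: !(s U r)=False (s U r)=True s=True r=True
s_2={}: !(s U r)=True (s U r)=False s=False r=False
s_3={p,r}: !(s U r)=False (s U r)=True s=False r=True
s_4={p,q,r,s}: !(s U r)=False (s U r)=True s=True r=True
s_5={p,q,r,s}: !(s U r)=False (s U r)=True s=True r=True
F(!(s U r)) holds; first witness at position 0.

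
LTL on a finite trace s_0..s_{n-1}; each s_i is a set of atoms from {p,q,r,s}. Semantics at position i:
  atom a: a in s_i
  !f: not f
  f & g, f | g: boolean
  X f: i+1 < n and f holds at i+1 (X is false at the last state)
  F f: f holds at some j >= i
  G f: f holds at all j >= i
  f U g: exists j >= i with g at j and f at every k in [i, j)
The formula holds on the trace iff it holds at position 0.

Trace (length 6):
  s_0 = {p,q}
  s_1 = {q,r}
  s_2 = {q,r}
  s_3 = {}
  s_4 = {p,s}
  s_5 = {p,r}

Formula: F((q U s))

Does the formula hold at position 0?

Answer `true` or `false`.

Answer: true

Derivation:
s_0={p,q}: F((q U s))=True (q U s)=False q=True s=False
s_1={q,r}: F((q U s))=True (q U s)=False q=True s=False
s_2={q,r}: F((q U s))=True (q U s)=False q=True s=False
s_3={}: F((q U s))=True (q U s)=False q=False s=False
s_4={p,s}: F((q U s))=True (q U s)=True q=False s=True
s_5={p,r}: F((q U s))=False (q U s)=False q=False s=False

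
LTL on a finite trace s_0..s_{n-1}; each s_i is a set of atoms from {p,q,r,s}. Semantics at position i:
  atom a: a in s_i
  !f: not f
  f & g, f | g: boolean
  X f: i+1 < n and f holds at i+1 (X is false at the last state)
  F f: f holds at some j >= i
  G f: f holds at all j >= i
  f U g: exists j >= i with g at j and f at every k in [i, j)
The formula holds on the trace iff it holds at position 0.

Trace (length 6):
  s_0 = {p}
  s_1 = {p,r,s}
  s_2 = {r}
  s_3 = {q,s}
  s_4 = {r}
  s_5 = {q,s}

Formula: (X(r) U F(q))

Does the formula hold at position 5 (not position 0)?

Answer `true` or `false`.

Answer: true

Derivation:
s_0={p}: (X(r) U F(q))=True X(r)=True r=False F(q)=True q=False
s_1={p,r,s}: (X(r) U F(q))=True X(r)=True r=True F(q)=True q=False
s_2={r}: (X(r) U F(q))=True X(r)=False r=True F(q)=True q=False
s_3={q,s}: (X(r) U F(q))=True X(r)=True r=False F(q)=True q=True
s_4={r}: (X(r) U F(q))=True X(r)=False r=True F(q)=True q=False
s_5={q,s}: (X(r) U F(q))=True X(r)=False r=False F(q)=True q=True
Evaluating at position 5: result = True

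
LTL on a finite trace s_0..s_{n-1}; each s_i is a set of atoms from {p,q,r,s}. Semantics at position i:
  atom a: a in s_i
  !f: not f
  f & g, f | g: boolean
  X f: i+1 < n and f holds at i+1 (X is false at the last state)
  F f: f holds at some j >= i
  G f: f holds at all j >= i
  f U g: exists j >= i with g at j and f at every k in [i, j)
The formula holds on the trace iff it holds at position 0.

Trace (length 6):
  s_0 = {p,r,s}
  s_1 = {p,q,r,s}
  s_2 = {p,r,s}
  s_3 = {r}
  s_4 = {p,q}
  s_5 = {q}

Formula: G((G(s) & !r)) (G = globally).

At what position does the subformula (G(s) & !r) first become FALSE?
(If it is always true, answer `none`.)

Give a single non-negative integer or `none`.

Answer: 0

Derivation:
s_0={p,r,s}: (G(s) & !r)=False G(s)=False s=True !r=False r=True
s_1={p,q,r,s}: (G(s) & !r)=False G(s)=False s=True !r=False r=True
s_2={p,r,s}: (G(s) & !r)=False G(s)=False s=True !r=False r=True
s_3={r}: (G(s) & !r)=False G(s)=False s=False !r=False r=True
s_4={p,q}: (G(s) & !r)=False G(s)=False s=False !r=True r=False
s_5={q}: (G(s) & !r)=False G(s)=False s=False !r=True r=False
G((G(s) & !r)) holds globally = False
First violation at position 0.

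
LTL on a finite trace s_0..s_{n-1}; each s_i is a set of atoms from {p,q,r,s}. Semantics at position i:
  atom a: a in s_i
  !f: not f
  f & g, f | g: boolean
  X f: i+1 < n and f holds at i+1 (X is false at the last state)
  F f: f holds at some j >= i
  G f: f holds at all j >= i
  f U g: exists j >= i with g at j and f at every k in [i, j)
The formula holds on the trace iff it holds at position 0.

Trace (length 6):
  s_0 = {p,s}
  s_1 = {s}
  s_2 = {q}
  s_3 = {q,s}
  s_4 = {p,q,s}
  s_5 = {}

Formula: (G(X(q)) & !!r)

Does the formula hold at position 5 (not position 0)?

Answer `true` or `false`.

s_0={p,s}: (G(X(q)) & !!r)=False G(X(q))=False X(q)=False q=False !!r=False !r=True r=False
s_1={s}: (G(X(q)) & !!r)=False G(X(q))=False X(q)=True q=False !!r=False !r=True r=False
s_2={q}: (G(X(q)) & !!r)=False G(X(q))=False X(q)=True q=True !!r=False !r=True r=False
s_3={q,s}: (G(X(q)) & !!r)=False G(X(q))=False X(q)=True q=True !!r=False !r=True r=False
s_4={p,q,s}: (G(X(q)) & !!r)=False G(X(q))=False X(q)=False q=True !!r=False !r=True r=False
s_5={}: (G(X(q)) & !!r)=False G(X(q))=False X(q)=False q=False !!r=False !r=True r=False
Evaluating at position 5: result = False

Answer: false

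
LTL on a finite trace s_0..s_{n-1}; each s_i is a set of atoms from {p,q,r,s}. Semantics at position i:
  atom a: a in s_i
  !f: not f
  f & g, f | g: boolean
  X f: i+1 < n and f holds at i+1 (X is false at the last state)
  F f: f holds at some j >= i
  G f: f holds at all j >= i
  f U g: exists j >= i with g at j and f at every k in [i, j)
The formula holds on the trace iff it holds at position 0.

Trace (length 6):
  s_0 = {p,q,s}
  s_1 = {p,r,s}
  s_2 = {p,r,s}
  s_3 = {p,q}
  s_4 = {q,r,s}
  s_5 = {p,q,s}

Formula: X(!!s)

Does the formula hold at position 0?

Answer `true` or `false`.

s_0={p,q,s}: X(!!s)=True !!s=True !s=False s=True
s_1={p,r,s}: X(!!s)=True !!s=True !s=False s=True
s_2={p,r,s}: X(!!s)=False !!s=True !s=False s=True
s_3={p,q}: X(!!s)=True !!s=False !s=True s=False
s_4={q,r,s}: X(!!s)=True !!s=True !s=False s=True
s_5={p,q,s}: X(!!s)=False !!s=True !s=False s=True

Answer: true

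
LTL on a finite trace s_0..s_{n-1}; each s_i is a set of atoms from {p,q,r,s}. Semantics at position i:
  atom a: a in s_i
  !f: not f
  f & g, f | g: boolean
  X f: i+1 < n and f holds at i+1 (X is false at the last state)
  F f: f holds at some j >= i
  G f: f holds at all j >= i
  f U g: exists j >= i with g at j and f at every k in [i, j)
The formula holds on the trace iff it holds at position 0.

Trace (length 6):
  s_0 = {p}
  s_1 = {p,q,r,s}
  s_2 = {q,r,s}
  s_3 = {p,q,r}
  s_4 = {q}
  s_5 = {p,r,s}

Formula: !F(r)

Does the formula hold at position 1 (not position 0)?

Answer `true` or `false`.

Answer: false

Derivation:
s_0={p}: !F(r)=False F(r)=True r=False
s_1={p,q,r,s}: !F(r)=False F(r)=True r=True
s_2={q,r,s}: !F(r)=False F(r)=True r=True
s_3={p,q,r}: !F(r)=False F(r)=True r=True
s_4={q}: !F(r)=False F(r)=True r=False
s_5={p,r,s}: !F(r)=False F(r)=True r=True
Evaluating at position 1: result = False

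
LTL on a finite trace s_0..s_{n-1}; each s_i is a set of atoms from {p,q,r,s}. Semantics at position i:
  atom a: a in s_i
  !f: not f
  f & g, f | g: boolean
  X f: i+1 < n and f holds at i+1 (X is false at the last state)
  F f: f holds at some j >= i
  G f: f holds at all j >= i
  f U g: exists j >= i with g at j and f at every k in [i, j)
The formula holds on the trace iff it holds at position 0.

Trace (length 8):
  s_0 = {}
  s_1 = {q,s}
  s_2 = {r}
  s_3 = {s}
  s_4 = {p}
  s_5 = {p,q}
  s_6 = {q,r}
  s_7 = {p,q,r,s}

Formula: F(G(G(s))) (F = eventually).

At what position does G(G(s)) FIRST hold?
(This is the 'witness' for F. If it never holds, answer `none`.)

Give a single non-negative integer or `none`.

Answer: 7

Derivation:
s_0={}: G(G(s))=False G(s)=False s=False
s_1={q,s}: G(G(s))=False G(s)=False s=True
s_2={r}: G(G(s))=False G(s)=False s=False
s_3={s}: G(G(s))=False G(s)=False s=True
s_4={p}: G(G(s))=False G(s)=False s=False
s_5={p,q}: G(G(s))=False G(s)=False s=False
s_6={q,r}: G(G(s))=False G(s)=False s=False
s_7={p,q,r,s}: G(G(s))=True G(s)=True s=True
F(G(G(s))) holds; first witness at position 7.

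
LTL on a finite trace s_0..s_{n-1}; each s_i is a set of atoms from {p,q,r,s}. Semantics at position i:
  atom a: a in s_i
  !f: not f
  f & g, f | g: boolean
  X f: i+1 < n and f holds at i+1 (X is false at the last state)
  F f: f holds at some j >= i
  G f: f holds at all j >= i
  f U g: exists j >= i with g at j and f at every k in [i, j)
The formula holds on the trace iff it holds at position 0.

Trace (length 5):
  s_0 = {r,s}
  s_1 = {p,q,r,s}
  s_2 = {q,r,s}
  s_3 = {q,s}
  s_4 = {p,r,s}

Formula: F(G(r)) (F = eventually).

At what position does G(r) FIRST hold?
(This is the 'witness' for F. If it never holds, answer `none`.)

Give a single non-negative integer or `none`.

s_0={r,s}: G(r)=False r=True
s_1={p,q,r,s}: G(r)=False r=True
s_2={q,r,s}: G(r)=False r=True
s_3={q,s}: G(r)=False r=False
s_4={p,r,s}: G(r)=True r=True
F(G(r)) holds; first witness at position 4.

Answer: 4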